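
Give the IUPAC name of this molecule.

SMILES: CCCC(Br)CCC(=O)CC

6-bromononan-3-one

The longest chain bearing the carbonyl is 9 carbons long (nonane).
The highest-priority functional group is a ketone (C=O on an internal carbon), so the name ends in -one.
The numbering direction is chosen so that numbering from this end puts the carbonyl group at C-3 rather than C-7.
This places the carbonyl at C-3; a bromo group at C-6.
Putting it together: 6-bromononan-3-one.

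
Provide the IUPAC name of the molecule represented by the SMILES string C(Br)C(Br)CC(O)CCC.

1,2-dibromoheptan-4-ol

The longest chain bearing the –OH group is 7 carbons long (heptane).
The principal characteristic group is an alcohol (–OH), named with the suffix -ol.
Choose the numbering such that the substituent locant set {1,2} is lower than {6,7} at the first point of difference.
That gives the hydroxyl at C-4; bromo groups at C-1 and C-2.
Putting it together: 1,2-dibromoheptan-4-ol.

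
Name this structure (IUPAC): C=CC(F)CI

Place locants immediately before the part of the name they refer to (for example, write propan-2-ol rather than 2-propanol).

The longest carbon chain that includes the multiple bond has 4 carbons, so the parent hydride is butane.
A C=C double bond in the chain gives the infix -ene-.
Number the chain so that numbering from this end puts the double bond at C-1 rather than C-3.
That gives the double bond between C-1 and C-2; a fluoro group at C-3; an iodo group at C-4.
Prefixes are listed alphabetically: fluoro, iodo.
Assembling the pieces gives 3-fluoro-4-iodobut-1-ene.

3-fluoro-4-iodobut-1-ene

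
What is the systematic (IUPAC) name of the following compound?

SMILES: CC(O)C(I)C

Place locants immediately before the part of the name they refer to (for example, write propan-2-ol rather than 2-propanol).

Counting along the main chain through the –OH group gives 4 carbons: the parent is butane.
An alcohol (–OH) is the principal characteristic group, giving the suffix -ol.
Number the chain so that numbering from this end puts the hydroxyl group at C-2 rather than C-3.
This places the hydroxyl at C-2; an iodo group at C-3.
Putting it together: 3-iodobutan-2-ol.

3-iodobutan-2-ol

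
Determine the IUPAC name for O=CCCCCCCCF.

8-fluorooctanal

The longest chain bearing the –CHO group is 8 carbons long (octane).
The highest-priority functional group is an aldehyde (terminal –CHO), so the name ends in -al.
Number the chain so that the aldehyde carbon is C-1 by definition.
This places a fluoro group at C-8.
Assembling the pieces gives 8-fluorooctanal.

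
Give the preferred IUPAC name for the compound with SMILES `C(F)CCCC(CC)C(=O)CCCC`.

6-ethyl-10-fluorodecan-5-one

Counting along the main chain through the carbonyl gives 10 carbons: the parent is decane.
A ketone (C=O on an internal carbon) is the principal characteristic group, giving the suffix -one.
The numbering direction is chosen so that numbering from this end puts the carbonyl group at C-5 rather than C-6.
With this numbering: the carbonyl at C-5; an ethyl group at C-6; a fluoro group at C-10.
The substituents are ordered alphabetically, ignoring any di-/tri- multipliers.
The name is 6-ethyl-10-fluorodecan-5-one.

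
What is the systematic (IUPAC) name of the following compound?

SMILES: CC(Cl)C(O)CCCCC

The longest chain bearing the –OH group is 8 carbons long (octane).
The highest-priority functional group is an alcohol (–OH), so the name ends in -ol.
Number the chain so that numbering from this end puts the hydroxyl group at C-3 rather than C-6.
That gives the hydroxyl at C-3; a chloro group at C-2.
Assembling the pieces gives 2-chlorooctan-3-ol.

2-chlorooctan-3-ol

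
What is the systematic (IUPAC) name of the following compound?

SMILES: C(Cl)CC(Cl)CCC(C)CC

The parent chain contains 8 carbons (octane).
Choose the numbering such that the substituent locant set {1,3,6} is lower than {3,6,8} at the first point of difference.
That gives chloro groups at C-1 and C-3; a methyl group at C-6.
Prefixes are listed alphabetically: chloro, methyl.
Assembling the pieces gives 1,3-dichloro-6-methyloctane.

1,3-dichloro-6-methyloctane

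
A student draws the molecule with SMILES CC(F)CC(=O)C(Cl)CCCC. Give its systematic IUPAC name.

Counting along the main chain through the carbonyl gives 9 carbons: the parent is nonane.
The principal characteristic group is a ketone (C=O on an internal carbon), named with the suffix -one.
The numbering direction is chosen so that numbering from this end puts the carbonyl group at C-4 rather than C-6.
This places the carbonyl at C-4; a chloro group at C-5; a fluoro group at C-2.
The substituents are ordered alphabetically, ignoring any di-/tri- multipliers.
Assembling the pieces gives 5-chloro-2-fluorononan-4-one.

5-chloro-2-fluorononan-4-one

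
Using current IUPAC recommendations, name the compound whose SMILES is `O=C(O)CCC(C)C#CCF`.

The longest carbon chain that includes the –COOH group and the multiple bond has 7 carbons, so the parent hydride is heptane.
A carboxylic acid (terminal –COOH) is the principal characteristic group, giving the suffix -oic acid.
There is one C≡C triple bond, indicated by the ending -yne.
The numbering direction is chosen so that the carboxylic acid carbon is C-1 by definition.
With this numbering: the triple bond between C-5 and C-6; a fluoro group at C-7; a methyl group at C-4.
Substituent prefixes are cited in alphabetical order (multiplying prefixes like di-/tri- are ignored for ordering).
Putting it together: 7-fluoro-4-methylhept-5-ynoic acid.

7-fluoro-4-methylhept-5-ynoic acid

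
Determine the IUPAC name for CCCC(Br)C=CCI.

4-bromo-1-iodohept-2-ene

The longest carbon chain that includes the multiple bond has 7 carbons, so the parent hydride is heptane.
The chain contains a C=C double bond, so the unsaturation ending is -ene.
Choose the numbering such that numbering from this end puts the double bond at C-2 rather than C-5.
This places the double bond between C-2 and C-3; a bromo group at C-4; an iodo group at C-1.
The substituents are ordered alphabetically, ignoring any di-/tri- multipliers.
Putting it together: 4-bromo-1-iodohept-2-ene.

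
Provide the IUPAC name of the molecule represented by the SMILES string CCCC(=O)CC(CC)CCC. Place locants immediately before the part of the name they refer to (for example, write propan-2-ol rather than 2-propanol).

Counting along the main chain through the carbonyl gives 9 carbons: the parent is nonane.
The highest-priority functional group is a ketone (C=O on an internal carbon), so the name ends in -one.
Choose the numbering such that numbering from this end puts the carbonyl group at C-4 rather than C-6.
This places the carbonyl at C-4; an ethyl group at C-6.
The name is 6-ethylnonan-4-one.

6-ethylnonan-4-one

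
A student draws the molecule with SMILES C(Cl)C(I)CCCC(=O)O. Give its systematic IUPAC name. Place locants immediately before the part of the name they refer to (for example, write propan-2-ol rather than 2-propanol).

6-chloro-5-iodohexanoic acid

The longest chain bearing the –COOH group is 6 carbons long (hexane).
The principal characteristic group is a carboxylic acid (terminal –COOH), named with the suffix -oic acid.
Number the chain so that the carboxylic acid carbon is C-1 by definition.
This places a chloro group at C-6; an iodo group at C-5.
Substituent prefixes are cited in alphabetical order (multiplying prefixes like di-/tri- are ignored for ordering).
Putting it together: 6-chloro-5-iodohexanoic acid.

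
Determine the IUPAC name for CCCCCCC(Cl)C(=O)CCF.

Counting along the main chain through the carbonyl gives 10 carbons: the parent is decane.
The highest-priority functional group is a ketone (C=O on an internal carbon), so the name ends in -one.
Number the chain so that numbering from this end puts the carbonyl group at C-3 rather than C-8.
This places the carbonyl at C-3; a chloro group at C-4; a fluoro group at C-1.
Substituent prefixes are cited in alphabetical order (multiplying prefixes like di-/tri- are ignored for ordering).
The name is 4-chloro-1-fluorodecan-3-one.

4-chloro-1-fluorodecan-3-one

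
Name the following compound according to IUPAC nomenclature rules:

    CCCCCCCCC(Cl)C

The parent chain contains 10 carbons (decane).
The numbering direction is chosen so that the substituent locant set {2} is lower than {9} at the first point of difference.
With this numbering: a chloro group at C-2.
Assembling the pieces gives 2-chlorodecane.

2-chlorodecane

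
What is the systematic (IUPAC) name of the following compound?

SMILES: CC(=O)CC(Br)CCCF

4-bromo-7-fluoroheptan-2-one

Counting along the main chain through the carbonyl gives 7 carbons: the parent is heptane.
A ketone (C=O on an internal carbon) is the principal characteristic group, giving the suffix -one.
Number the chain so that numbering from this end puts the carbonyl group at C-2 rather than C-6.
That gives the carbonyl at C-2; a bromo group at C-4; a fluoro group at C-7.
Prefixes are listed alphabetically: bromo, fluoro.
The name is 4-bromo-7-fluoroheptan-2-one.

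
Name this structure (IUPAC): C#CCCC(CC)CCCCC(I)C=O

7-ethyl-2-iodoundec-10-ynal

Counting along the main chain through the –CHO group and the multiple bond gives 11 carbons: the parent is undecane.
The highest-priority functional group is an aldehyde (terminal –CHO), so the name ends in -al.
The chain contains a C≡C triple bond, so the unsaturation ending is -yne.
Choose the numbering such that the aldehyde carbon is C-1 by definition.
That gives the triple bond between C-10 and C-11; an ethyl group at C-7; an iodo group at C-2.
Prefixes are listed alphabetically: ethyl, iodo.
Assembling the pieces gives 7-ethyl-2-iodoundec-10-ynal.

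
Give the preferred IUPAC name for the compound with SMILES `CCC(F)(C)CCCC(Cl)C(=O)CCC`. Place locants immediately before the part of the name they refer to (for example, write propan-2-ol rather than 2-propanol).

5-chloro-9-fluoro-9-methylundecan-4-one

The longest carbon chain that includes the carbonyl has 11 carbons, so the parent hydride is undecane.
A ketone (C=O on an internal carbon) is the principal characteristic group, giving the suffix -one.
Number the chain so that numbering from this end puts the carbonyl group at C-4 rather than C-8.
With this numbering: the carbonyl at C-4; a chloro group at C-5; a fluoro group at C-9; a methyl group at C-9.
Substituent prefixes are cited in alphabetical order (multiplying prefixes like di-/tri- are ignored for ordering).
Putting it together: 5-chloro-9-fluoro-9-methylundecan-4-one.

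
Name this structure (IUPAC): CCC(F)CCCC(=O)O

The longest carbon chain that includes the –COOH group has 7 carbons, so the parent hydride is heptane.
A carboxylic acid (terminal –COOH) is the principal characteristic group, giving the suffix -oic acid.
Choose the numbering such that the carboxylic acid carbon is C-1 by definition.
That gives a fluoro group at C-5.
The name is 5-fluoroheptanoic acid.

5-fluoroheptanoic acid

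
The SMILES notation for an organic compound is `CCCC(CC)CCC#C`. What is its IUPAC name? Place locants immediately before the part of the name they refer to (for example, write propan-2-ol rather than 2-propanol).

5-ethyloct-1-yne

Counting along the main chain through the multiple bond gives 8 carbons: the parent is octane.
The chain contains a C≡C triple bond, so the unsaturation ending is -yne.
Number the chain so that numbering from this end puts the triple bond at C-1 rather than C-7.
That gives the triple bond between C-1 and C-2; an ethyl group at C-5.
Putting it together: 5-ethyloct-1-yne.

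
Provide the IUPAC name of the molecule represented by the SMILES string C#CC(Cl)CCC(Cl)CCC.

3,6-dichloronon-1-yne

Counting along the main chain through the multiple bond gives 9 carbons: the parent is nonane.
A C≡C triple bond in the chain gives the infix -yne-.
Number the chain so that numbering from this end puts the triple bond at C-1 rather than C-8.
This places the triple bond between C-1 and C-2; chloro groups at C-3 and C-6.
The name is 3,6-dichloronon-1-yne.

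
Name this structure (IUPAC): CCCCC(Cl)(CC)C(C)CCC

The longest carbon chain is 9 atoms: the parent is nonane.
The numbering direction is chosen so that the substituent locant set {4,5,5} is lower than {5,5,6} at the first point of difference.
With this numbering: a chloro group at C-5; an ethyl group at C-5; a methyl group at C-4.
The substituents are ordered alphabetically, ignoring any di-/tri- multipliers.
Putting it together: 5-chloro-5-ethyl-4-methylnonane.

5-chloro-5-ethyl-4-methylnonane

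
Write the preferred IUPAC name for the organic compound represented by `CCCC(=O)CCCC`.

The longest chain bearing the carbonyl is 8 carbons long (octane).
The principal characteristic group is a ketone (C=O on an internal carbon), named with the suffix -one.
The numbering direction is chosen so that numbering from this end puts the carbonyl group at C-4 rather than C-5.
This places the carbonyl at C-4.
The name is octan-4-one.

octan-4-one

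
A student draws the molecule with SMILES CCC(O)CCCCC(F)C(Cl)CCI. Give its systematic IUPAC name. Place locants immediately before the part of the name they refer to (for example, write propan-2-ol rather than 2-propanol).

The longest carbon chain that includes the –OH group has 11 carbons, so the parent hydride is undecane.
An alcohol (–OH) is the principal characteristic group, giving the suffix -ol.
Number the chain so that numbering from this end puts the hydroxyl group at C-3 rather than C-9.
This places the hydroxyl at C-3; a chloro group at C-9; a fluoro group at C-8; an iodo group at C-11.
Substituent prefixes are cited in alphabetical order (multiplying prefixes like di-/tri- are ignored for ordering).
Putting it together: 9-chloro-8-fluoro-11-iodoundecan-3-ol.

9-chloro-8-fluoro-11-iodoundecan-3-ol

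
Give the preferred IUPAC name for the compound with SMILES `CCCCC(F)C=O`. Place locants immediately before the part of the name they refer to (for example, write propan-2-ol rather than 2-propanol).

The longest chain bearing the –CHO group is 6 carbons long (hexane).
An aldehyde (terminal –CHO) is the principal characteristic group, giving the suffix -al.
The numbering direction is chosen so that the aldehyde carbon is C-1 by definition.
This places a fluoro group at C-2.
Putting it together: 2-fluorohexanal.

2-fluorohexanal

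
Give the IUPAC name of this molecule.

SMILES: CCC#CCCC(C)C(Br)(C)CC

Counting along the main chain through the multiple bond gives 10 carbons: the parent is decane.
A C≡C triple bond in the chain gives the infix -yne-.
Choose the numbering such that numbering from this end puts the triple bond at C-3 rather than C-7.
This places the triple bond between C-3 and C-4; a bromo group at C-8; methyl groups at C-7 and C-8.
Prefixes are listed alphabetically: bromo, methyl.
The name is 8-bromo-7,8-dimethyldec-3-yne.

8-bromo-7,8-dimethyldec-3-yne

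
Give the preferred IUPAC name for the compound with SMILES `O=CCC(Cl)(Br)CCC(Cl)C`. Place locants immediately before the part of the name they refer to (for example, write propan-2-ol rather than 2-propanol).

3-bromo-3,6-dichloroheptanal

The longest chain bearing the –CHO group is 7 carbons long (heptane).
An aldehyde (terminal –CHO) is the principal characteristic group, giving the suffix -al.
The numbering direction is chosen so that the aldehyde carbon is C-1 by definition.
That gives a bromo group at C-3; chloro groups at C-3 and C-6.
Substituent prefixes are cited in alphabetical order (multiplying prefixes like di-/tri- are ignored for ordering).
The name is 3-bromo-3,6-dichloroheptanal.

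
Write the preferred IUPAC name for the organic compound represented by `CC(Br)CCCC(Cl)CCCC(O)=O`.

9-bromo-5-chlorodecanoic acid

The longest chain bearing the –COOH group is 10 carbons long (decane).
A carboxylic acid (terminal –COOH) is the principal characteristic group, giving the suffix -oic acid.
Choose the numbering such that the carboxylic acid carbon is C-1 by definition.
This places a bromo group at C-9; a chloro group at C-5.
The substituents are ordered alphabetically, ignoring any di-/tri- multipliers.
The name is 9-bromo-5-chlorodecanoic acid.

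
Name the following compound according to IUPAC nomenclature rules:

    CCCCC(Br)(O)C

2-bromohexan-2-ol

Counting along the main chain through the –OH group gives 6 carbons: the parent is hexane.
The principal characteristic group is an alcohol (–OH), named with the suffix -ol.
Number the chain so that numbering from this end puts the hydroxyl group at C-2 rather than C-5.
With this numbering: the hydroxyl at C-2; a bromo group at C-2.
Putting it together: 2-bromohexan-2-ol.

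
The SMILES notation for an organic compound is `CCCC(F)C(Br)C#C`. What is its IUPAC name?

The longest chain bearing the multiple bond is 7 carbons long (heptane).
A C≡C triple bond in the chain gives the infix -yne-.
Number the chain so that numbering from this end puts the triple bond at C-1 rather than C-6.
That gives the triple bond between C-1 and C-2; a bromo group at C-3; a fluoro group at C-4.
The substituents are ordered alphabetically, ignoring any di-/tri- multipliers.
Putting it together: 3-bromo-4-fluorohept-1-yne.

3-bromo-4-fluorohept-1-yne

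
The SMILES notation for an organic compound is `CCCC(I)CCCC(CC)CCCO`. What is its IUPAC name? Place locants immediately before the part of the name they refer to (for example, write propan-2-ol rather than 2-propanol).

4-ethyl-8-iodoundecan-1-ol

The longest chain bearing the –OH group is 11 carbons long (undecane).
The highest-priority functional group is an alcohol (–OH), so the name ends in -ol.
Number the chain so that numbering from this end puts the hydroxyl group at C-1 rather than C-11.
That gives the hydroxyl at C-1; an ethyl group at C-4; an iodo group at C-8.
Prefixes are listed alphabetically: ethyl, iodo.
Assembling the pieces gives 4-ethyl-8-iodoundecan-1-ol.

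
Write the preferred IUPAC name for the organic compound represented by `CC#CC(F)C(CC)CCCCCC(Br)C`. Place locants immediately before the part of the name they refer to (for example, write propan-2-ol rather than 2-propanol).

The longest chain bearing the multiple bond is 12 carbons long (dodecane).
A C≡C triple bond in the chain gives the infix -yne-.
Number the chain so that numbering from this end puts the triple bond at C-2 rather than C-10.
This places the triple bond between C-2 and C-3; a bromo group at C-11; an ethyl group at C-5; a fluoro group at C-4.
Prefixes are listed alphabetically: bromo, ethyl, fluoro.
Putting it together: 11-bromo-5-ethyl-4-fluorododec-2-yne.

11-bromo-5-ethyl-4-fluorododec-2-yne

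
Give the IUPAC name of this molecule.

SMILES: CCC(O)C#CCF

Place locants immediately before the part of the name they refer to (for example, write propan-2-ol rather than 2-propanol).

6-fluorohex-4-yn-3-ol

Counting along the main chain through the –OH group and the multiple bond gives 6 carbons: the parent is hexane.
The highest-priority functional group is an alcohol (–OH), so the name ends in -ol.
There is one C≡C triple bond, indicated by the ending -yne.
The numbering direction is chosen so that numbering from this end puts the hydroxyl group at C-3 rather than C-4.
This places the hydroxyl at C-3; the triple bond between C-4 and C-5; a fluoro group at C-6.
Assembling the pieces gives 6-fluorohex-4-yn-3-ol.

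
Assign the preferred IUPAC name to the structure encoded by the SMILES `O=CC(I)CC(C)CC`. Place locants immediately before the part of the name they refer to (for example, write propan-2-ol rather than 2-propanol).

Counting along the main chain through the –CHO group gives 6 carbons: the parent is hexane.
The principal characteristic group is an aldehyde (terminal –CHO), named with the suffix -al.
Choose the numbering such that the aldehyde carbon is C-1 by definition.
This places an iodo group at C-2; a methyl group at C-4.
Substituent prefixes are cited in alphabetical order (multiplying prefixes like di-/tri- are ignored for ordering).
Putting it together: 2-iodo-4-methylhexanal.

2-iodo-4-methylhexanal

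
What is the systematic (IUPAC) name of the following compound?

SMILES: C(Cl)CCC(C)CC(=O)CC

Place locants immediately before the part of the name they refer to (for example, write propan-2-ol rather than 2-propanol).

8-chloro-5-methyloctan-3-one

The longest chain bearing the carbonyl is 8 carbons long (octane).
The highest-priority functional group is a ketone (C=O on an internal carbon), so the name ends in -one.
Choose the numbering such that numbering from this end puts the carbonyl group at C-3 rather than C-6.
With this numbering: the carbonyl at C-3; a chloro group at C-8; a methyl group at C-5.
Prefixes are listed alphabetically: chloro, methyl.
Assembling the pieces gives 8-chloro-5-methyloctan-3-one.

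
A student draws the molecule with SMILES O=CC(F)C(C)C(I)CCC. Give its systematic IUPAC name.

The longest carbon chain that includes the –CHO group has 7 carbons, so the parent hydride is heptane.
The principal characteristic group is an aldehyde (terminal –CHO), named with the suffix -al.
Number the chain so that the aldehyde carbon is C-1 by definition.
This places a fluoro group at C-2; an iodo group at C-4; a methyl group at C-3.
Prefixes are listed alphabetically: fluoro, iodo, methyl.
The name is 2-fluoro-4-iodo-3-methylheptanal.

2-fluoro-4-iodo-3-methylheptanal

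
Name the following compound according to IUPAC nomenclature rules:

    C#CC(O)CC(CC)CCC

5-ethyloct-1-yn-3-ol

Counting along the main chain through the –OH group and the multiple bond gives 8 carbons: the parent is octane.
An alcohol (–OH) is the principal characteristic group, giving the suffix -ol.
A C≡C triple bond in the chain gives the infix -yne-.
Number the chain so that numbering from this end puts the hydroxyl group at C-3 rather than C-6.
This places the hydroxyl at C-3; the triple bond between C-1 and C-2; an ethyl group at C-5.
Putting it together: 5-ethyloct-1-yn-3-ol.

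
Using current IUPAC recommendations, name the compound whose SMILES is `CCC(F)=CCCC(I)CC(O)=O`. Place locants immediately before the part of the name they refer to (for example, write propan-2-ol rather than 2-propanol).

The longest carbon chain that includes the –COOH group and the multiple bond has 9 carbons, so the parent hydride is nonane.
The principal characteristic group is a carboxylic acid (terminal –COOH), named with the suffix -oic acid.
There is one C=C double bond, indicated by the ending -ene.
Number the chain so that the carboxylic acid carbon is C-1 by definition.
This places the double bond between C-6 and C-7; a fluoro group at C-7; an iodo group at C-3.
Prefixes are listed alphabetically: fluoro, iodo.
Putting it together: 7-fluoro-3-iodonon-6-enoic acid.

7-fluoro-3-iodonon-6-enoic acid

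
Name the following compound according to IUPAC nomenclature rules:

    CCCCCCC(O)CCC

The longest carbon chain that includes the –OH group has 10 carbons, so the parent hydride is decane.
The highest-priority functional group is an alcohol (–OH), so the name ends in -ol.
Choose the numbering such that numbering from this end puts the hydroxyl group at C-4 rather than C-7.
This places the hydroxyl at C-4.
Putting it together: decan-4-ol.

decan-4-ol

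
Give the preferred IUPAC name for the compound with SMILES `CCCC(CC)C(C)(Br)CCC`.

4-bromo-5-ethyl-4-methyloctane

The longest continuous carbon chain has 8 atoms, so the parent hydride is octane.
Number the chain so that the substituent locant set {4,4,5} is lower than {4,5,5} at the first point of difference.
With this numbering: a bromo group at C-4; an ethyl group at C-5; a methyl group at C-4.
Prefixes are listed alphabetically: bromo, ethyl, methyl.
Assembling the pieces gives 4-bromo-5-ethyl-4-methyloctane.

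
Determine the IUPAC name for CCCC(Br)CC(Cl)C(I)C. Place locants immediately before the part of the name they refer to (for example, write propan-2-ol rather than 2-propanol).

5-bromo-3-chloro-2-iodooctane

The longest continuous carbon chain has 8 atoms, so the parent hydride is octane.
Number the chain so that the substituent locant set {2,3,5} is lower than {4,6,7} at the first point of difference.
This places a bromo group at C-5; a chloro group at C-3; an iodo group at C-2.
Substituent prefixes are cited in alphabetical order (multiplying prefixes like di-/tri- are ignored for ordering).
The name is 5-bromo-3-chloro-2-iodooctane.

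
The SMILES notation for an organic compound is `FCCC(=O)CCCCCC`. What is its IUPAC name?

1-fluorononan-3-one

The longest chain bearing the carbonyl is 9 carbons long (nonane).
The highest-priority functional group is a ketone (C=O on an internal carbon), so the name ends in -one.
Choose the numbering such that numbering from this end puts the carbonyl group at C-3 rather than C-7.
That gives the carbonyl at C-3; a fluoro group at C-1.
Assembling the pieces gives 1-fluorononan-3-one.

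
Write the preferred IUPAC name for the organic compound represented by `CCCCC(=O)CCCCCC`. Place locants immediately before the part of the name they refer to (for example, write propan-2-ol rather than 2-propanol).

undecan-5-one

The longest carbon chain that includes the carbonyl has 11 carbons, so the parent hydride is undecane.
The principal characteristic group is a ketone (C=O on an internal carbon), named with the suffix -one.
Choose the numbering such that numbering from this end puts the carbonyl group at C-5 rather than C-7.
That gives the carbonyl at C-5.
The name is undecan-5-one.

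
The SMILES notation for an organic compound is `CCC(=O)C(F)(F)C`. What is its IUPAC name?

2,2-difluoropentan-3-one

The longest carbon chain that includes the carbonyl has 5 carbons, so the parent hydride is pentane.
A ketone (C=O on an internal carbon) is the principal characteristic group, giving the suffix -one.
Choose the numbering such that the substituent locant set {2,2} is lower than {4,4} at the first point of difference.
This places the carbonyl at C-3; two fluoro groups at C-2.
The name is 2,2-difluoropentan-3-one.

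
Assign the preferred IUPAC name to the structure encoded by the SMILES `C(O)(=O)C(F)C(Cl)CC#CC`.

3-chloro-2-fluorohept-5-ynoic acid

Counting along the main chain through the –COOH group and the multiple bond gives 7 carbons: the parent is heptane.
A carboxylic acid (terminal –COOH) is the principal characteristic group, giving the suffix -oic acid.
The chain contains a C≡C triple bond, so the unsaturation ending is -yne.
Choose the numbering such that the carboxylic acid carbon is C-1 by definition.
This places the triple bond between C-5 and C-6; a chloro group at C-3; a fluoro group at C-2.
The substituents are ordered alphabetically, ignoring any di-/tri- multipliers.
Assembling the pieces gives 3-chloro-2-fluorohept-5-ynoic acid.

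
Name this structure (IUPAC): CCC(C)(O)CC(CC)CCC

Counting along the main chain through the –OH group gives 8 carbons: the parent is octane.
The principal characteristic group is an alcohol (–OH), named with the suffix -ol.
Number the chain so that numbering from this end puts the hydroxyl group at C-3 rather than C-6.
That gives the hydroxyl at C-3; an ethyl group at C-5; a methyl group at C-3.
Substituent prefixes are cited in alphabetical order (multiplying prefixes like di-/tri- are ignored for ordering).
Assembling the pieces gives 5-ethyl-3-methyloctan-3-ol.

5-ethyl-3-methyloctan-3-ol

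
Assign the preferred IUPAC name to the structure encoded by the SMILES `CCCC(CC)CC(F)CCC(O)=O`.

6-ethyl-4-fluorononanoic acid

Counting along the main chain through the –COOH group gives 9 carbons: the parent is nonane.
A carboxylic acid (terminal –COOH) is the principal characteristic group, giving the suffix -oic acid.
The numbering direction is chosen so that the carboxylic acid carbon is C-1 by definition.
With this numbering: an ethyl group at C-6; a fluoro group at C-4.
Prefixes are listed alphabetically: ethyl, fluoro.
Putting it together: 6-ethyl-4-fluorononanoic acid.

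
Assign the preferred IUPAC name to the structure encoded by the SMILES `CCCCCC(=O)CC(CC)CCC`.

4-ethylundecan-6-one

The longest carbon chain that includes the carbonyl has 11 carbons, so the parent hydride is undecane.
The principal characteristic group is a ketone (C=O on an internal carbon), named with the suffix -one.
Choose the numbering such that the substituent locant set {4} is lower than {8} at the first point of difference.
That gives the carbonyl at C-6; an ethyl group at C-4.
The name is 4-ethylundecan-6-one.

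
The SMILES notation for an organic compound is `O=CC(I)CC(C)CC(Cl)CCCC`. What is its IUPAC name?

6-chloro-2-iodo-4-methyldecanal

The longest chain bearing the –CHO group is 10 carbons long (decane).
An aldehyde (terminal –CHO) is the principal characteristic group, giving the suffix -al.
Number the chain so that the aldehyde carbon is C-1 by definition.
With this numbering: a chloro group at C-6; an iodo group at C-2; a methyl group at C-4.
The substituents are ordered alphabetically, ignoring any di-/tri- multipliers.
Putting it together: 6-chloro-2-iodo-4-methyldecanal.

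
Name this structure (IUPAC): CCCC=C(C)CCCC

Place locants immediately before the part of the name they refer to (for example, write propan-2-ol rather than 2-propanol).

The longest carbon chain that includes the multiple bond has 9 carbons, so the parent hydride is nonane.
The chain contains a C=C double bond, so the unsaturation ending is -ene.
Choose the numbering such that numbering from this end puts the double bond at C-4 rather than C-5.
That gives the double bond between C-4 and C-5; a methyl group at C-5.
Putting it together: 5-methylnon-4-ene.

5-methylnon-4-ene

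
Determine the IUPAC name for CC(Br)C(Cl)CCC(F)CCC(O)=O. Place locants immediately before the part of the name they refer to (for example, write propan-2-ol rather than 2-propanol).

8-bromo-7-chloro-4-fluorononanoic acid

Counting along the main chain through the –COOH group gives 9 carbons: the parent is nonane.
A carboxylic acid (terminal –COOH) is the principal characteristic group, giving the suffix -oic acid.
Choose the numbering such that the carboxylic acid carbon is C-1 by definition.
With this numbering: a bromo group at C-8; a chloro group at C-7; a fluoro group at C-4.
Prefixes are listed alphabetically: bromo, chloro, fluoro.
Putting it together: 8-bromo-7-chloro-4-fluorononanoic acid.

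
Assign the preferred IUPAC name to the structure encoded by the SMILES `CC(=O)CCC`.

The longest carbon chain that includes the carbonyl has 5 carbons, so the parent hydride is pentane.
A ketone (C=O on an internal carbon) is the principal characteristic group, giving the suffix -one.
Number the chain so that numbering from this end puts the carbonyl group at C-2 rather than C-4.
With this numbering: the carbonyl at C-2.
The name is pentan-2-one.

pentan-2-one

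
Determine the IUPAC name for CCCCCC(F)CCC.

4-fluorononane

The longest continuous carbon chain has 9 atoms, so the parent hydride is nonane.
Choose the numbering such that the substituent locant set {4} is lower than {6} at the first point of difference.
This places a fluoro group at C-4.
Assembling the pieces gives 4-fluorononane.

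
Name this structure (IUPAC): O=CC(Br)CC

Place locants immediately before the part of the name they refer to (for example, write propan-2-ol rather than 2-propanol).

2-bromobutanal

The longest carbon chain that includes the –CHO group has 4 carbons, so the parent hydride is butane.
The highest-priority functional group is an aldehyde (terminal –CHO), so the name ends in -al.
Number the chain so that the aldehyde carbon is C-1 by definition.
That gives a bromo group at C-2.
Assembling the pieces gives 2-bromobutanal.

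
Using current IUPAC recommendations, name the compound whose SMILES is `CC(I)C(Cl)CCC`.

3-chloro-2-iodohexane

The longest continuous carbon chain has 6 atoms, so the parent hydride is hexane.
The numbering direction is chosen so that the substituent locant set {2,3} is lower than {4,5} at the first point of difference.
That gives a chloro group at C-3; an iodo group at C-2.
Prefixes are listed alphabetically: chloro, iodo.
Putting it together: 3-chloro-2-iodohexane.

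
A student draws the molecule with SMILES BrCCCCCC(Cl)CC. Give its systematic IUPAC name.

The longest carbon chain is 8 atoms: the parent is octane.
Choose the numbering such that the substituent locant set {1,6} is lower than {3,8} at the first point of difference.
With this numbering: a bromo group at C-1; a chloro group at C-6.
The substituents are ordered alphabetically, ignoring any di-/tri- multipliers.
Assembling the pieces gives 1-bromo-6-chlorooctane.

1-bromo-6-chlorooctane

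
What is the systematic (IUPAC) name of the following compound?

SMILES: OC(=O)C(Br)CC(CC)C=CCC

Counting along the main chain through the –COOH group and the multiple bond gives 8 carbons: the parent is octane.
The highest-priority functional group is a carboxylic acid (terminal –COOH), so the name ends in -oic acid.
A C=C double bond in the chain gives the infix -ene-.
The numbering direction is chosen so that the carboxylic acid carbon is C-1 by definition.
With this numbering: the double bond between C-5 and C-6; a bromo group at C-2; an ethyl group at C-4.
Prefixes are listed alphabetically: bromo, ethyl.
Putting it together: 2-bromo-4-ethyloct-5-enoic acid.

2-bromo-4-ethyloct-5-enoic acid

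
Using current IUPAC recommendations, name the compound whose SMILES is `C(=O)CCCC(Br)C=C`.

5-bromohept-6-enal

The longest chain bearing the –CHO group and the multiple bond is 7 carbons long (heptane).
An aldehyde (terminal –CHO) is the principal characteristic group, giving the suffix -al.
The chain contains a C=C double bond, so the unsaturation ending is -ene.
The numbering direction is chosen so that the aldehyde carbon is C-1 by definition.
With this numbering: the double bond between C-6 and C-7; a bromo group at C-5.
Assembling the pieces gives 5-bromohept-6-enal.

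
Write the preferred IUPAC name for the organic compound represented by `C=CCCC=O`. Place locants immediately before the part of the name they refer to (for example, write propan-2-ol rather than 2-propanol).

The longest carbon chain that includes the –CHO group and the multiple bond has 5 carbons, so the parent hydride is pentane.
The principal characteristic group is an aldehyde (terminal –CHO), named with the suffix -al.
The chain contains a C=C double bond, so the unsaturation ending is -ene.
The numbering direction is chosen so that the aldehyde carbon is C-1 by definition.
That gives the double bond between C-4 and C-5.
Assembling the pieces gives pent-4-enal.

pent-4-enal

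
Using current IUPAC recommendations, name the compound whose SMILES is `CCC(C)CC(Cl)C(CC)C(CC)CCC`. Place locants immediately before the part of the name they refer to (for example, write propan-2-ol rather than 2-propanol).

5-chloro-6,7-diethyl-3-methyldecane

The longest carbon chain is 10 atoms: the parent is decane.
Number the chain so that the substituent locant set {3,5,6,7} is lower than {4,5,6,8} at the first point of difference.
This places a chloro group at C-5; ethyl groups at C-6 and C-7; a methyl group at C-3.
Prefixes are listed alphabetically: chloro, ethyl, methyl.
Putting it together: 5-chloro-6,7-diethyl-3-methyldecane.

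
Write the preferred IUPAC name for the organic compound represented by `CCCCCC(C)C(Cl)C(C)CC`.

The longest continuous carbon chain has 10 atoms, so the parent hydride is decane.
Choose the numbering such that the substituent locant set {3,4,5} is lower than {6,7,8} at the first point of difference.
With this numbering: a chloro group at C-4; methyl groups at C-3 and C-5.
Substituent prefixes are cited in alphabetical order (multiplying prefixes like di-/tri- are ignored for ordering).
The name is 4-chloro-3,5-dimethyldecane.

4-chloro-3,5-dimethyldecane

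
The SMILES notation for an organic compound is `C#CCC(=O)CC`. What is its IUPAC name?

The longest carbon chain that includes the carbonyl and the multiple bond has 6 carbons, so the parent hydride is hexane.
The highest-priority functional group is a ketone (C=O on an internal carbon), so the name ends in -one.
There is one C≡C triple bond, indicated by the ending -yne.
The numbering direction is chosen so that numbering from this end puts the carbonyl group at C-3 rather than C-4.
With this numbering: the carbonyl at C-3; the triple bond between C-5 and C-6.
Putting it together: hex-5-yn-3-one.

hex-5-yn-3-one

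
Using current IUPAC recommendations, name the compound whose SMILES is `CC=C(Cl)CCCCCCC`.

3-chlorodec-2-ene

Counting along the main chain through the multiple bond gives 10 carbons: the parent is decane.
The chain contains a C=C double bond, so the unsaturation ending is -ene.
Choose the numbering such that numbering from this end puts the double bond at C-2 rather than C-8.
That gives the double bond between C-2 and C-3; a chloro group at C-3.
Putting it together: 3-chlorodec-2-ene.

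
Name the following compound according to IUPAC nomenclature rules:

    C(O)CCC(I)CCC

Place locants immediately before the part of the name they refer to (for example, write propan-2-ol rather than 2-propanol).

4-iodoheptan-1-ol

The longest chain bearing the –OH group is 7 carbons long (heptane).
The highest-priority functional group is an alcohol (–OH), so the name ends in -ol.
The numbering direction is chosen so that numbering from this end puts the hydroxyl group at C-1 rather than C-7.
With this numbering: the hydroxyl at C-1; an iodo group at C-4.
The name is 4-iodoheptan-1-ol.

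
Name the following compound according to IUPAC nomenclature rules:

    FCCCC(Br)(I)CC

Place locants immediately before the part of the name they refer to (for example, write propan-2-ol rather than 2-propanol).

4-bromo-1-fluoro-4-iodohexane

The longest carbon chain is 6 atoms: the parent is hexane.
Choose the numbering such that the substituent locant set {1,4,4} is lower than {3,3,6} at the first point of difference.
With this numbering: a bromo group at C-4; a fluoro group at C-1; an iodo group at C-4.
Prefixes are listed alphabetically: bromo, fluoro, iodo.
Putting it together: 4-bromo-1-fluoro-4-iodohexane.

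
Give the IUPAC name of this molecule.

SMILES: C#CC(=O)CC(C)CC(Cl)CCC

Counting along the main chain through the carbonyl and the multiple bond gives 10 carbons: the parent is decane.
A ketone (C=O on an internal carbon) is the principal characteristic group, giving the suffix -one.
A C≡C triple bond in the chain gives the infix -yne-.
Choose the numbering such that numbering from this end puts the carbonyl group at C-3 rather than C-8.
That gives the carbonyl at C-3; the triple bond between C-1 and C-2; a chloro group at C-7; a methyl group at C-5.
Substituent prefixes are cited in alphabetical order (multiplying prefixes like di-/tri- are ignored for ordering).
Putting it together: 7-chloro-5-methyldec-1-yn-3-one.

7-chloro-5-methyldec-1-yn-3-one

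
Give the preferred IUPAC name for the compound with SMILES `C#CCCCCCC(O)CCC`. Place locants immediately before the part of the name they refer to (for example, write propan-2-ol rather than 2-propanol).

undec-10-yn-4-ol

Counting along the main chain through the –OH group and the multiple bond gives 11 carbons: the parent is undecane.
An alcohol (–OH) is the principal characteristic group, giving the suffix -ol.
The chain contains a C≡C triple bond, so the unsaturation ending is -yne.
Choose the numbering such that numbering from this end puts the hydroxyl group at C-4 rather than C-8.
That gives the hydroxyl at C-4; the triple bond between C-10 and C-11.
The name is undec-10-yn-4-ol.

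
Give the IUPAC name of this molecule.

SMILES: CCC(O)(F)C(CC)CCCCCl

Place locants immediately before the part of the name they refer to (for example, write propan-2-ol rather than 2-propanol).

8-chloro-4-ethyl-3-fluorooctan-3-ol

Counting along the main chain through the –OH group gives 8 carbons: the parent is octane.
An alcohol (–OH) is the principal characteristic group, giving the suffix -ol.
Choose the numbering such that numbering from this end puts the hydroxyl group at C-3 rather than C-6.
That gives the hydroxyl at C-3; a chloro group at C-8; an ethyl group at C-4; a fluoro group at C-3.
The substituents are ordered alphabetically, ignoring any di-/tri- multipliers.
The name is 8-chloro-4-ethyl-3-fluorooctan-3-ol.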